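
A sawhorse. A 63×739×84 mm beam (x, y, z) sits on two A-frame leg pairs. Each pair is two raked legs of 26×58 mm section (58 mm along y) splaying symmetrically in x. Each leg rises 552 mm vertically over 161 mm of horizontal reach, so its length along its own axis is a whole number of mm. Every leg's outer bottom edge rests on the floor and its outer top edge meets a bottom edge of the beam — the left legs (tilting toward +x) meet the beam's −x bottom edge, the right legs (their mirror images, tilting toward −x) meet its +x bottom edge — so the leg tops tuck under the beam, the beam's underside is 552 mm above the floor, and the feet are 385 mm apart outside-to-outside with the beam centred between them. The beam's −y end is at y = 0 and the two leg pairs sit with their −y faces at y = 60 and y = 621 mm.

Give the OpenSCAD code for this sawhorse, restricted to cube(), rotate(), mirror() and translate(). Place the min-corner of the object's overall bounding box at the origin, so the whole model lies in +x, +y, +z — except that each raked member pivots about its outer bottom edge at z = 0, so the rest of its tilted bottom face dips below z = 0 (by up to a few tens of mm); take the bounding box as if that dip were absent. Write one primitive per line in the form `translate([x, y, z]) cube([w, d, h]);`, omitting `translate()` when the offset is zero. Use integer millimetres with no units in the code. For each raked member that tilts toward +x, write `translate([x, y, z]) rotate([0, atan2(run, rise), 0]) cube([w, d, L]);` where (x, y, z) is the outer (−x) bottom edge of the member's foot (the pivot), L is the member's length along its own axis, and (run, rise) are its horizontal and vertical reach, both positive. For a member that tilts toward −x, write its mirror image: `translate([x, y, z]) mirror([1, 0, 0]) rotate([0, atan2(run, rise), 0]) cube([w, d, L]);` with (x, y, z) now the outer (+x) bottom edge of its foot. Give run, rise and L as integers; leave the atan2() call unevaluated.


translate([161, 0, 552]) cube([63, 739, 84]);
translate([0, 60, 0]) rotate([0, atan2(161, 552), 0]) cube([26, 58, 575]);
translate([385, 60, 0]) mirror([1, 0, 0]) rotate([0, atan2(161, 552), 0]) cube([26, 58, 575]);
translate([0, 621, 0]) rotate([0, atan2(161, 552), 0]) cube([26, 58, 575]);
translate([385, 621, 0]) mirror([1, 0, 0]) rotate([0, atan2(161, 552), 0]) cube([26, 58, 575]);


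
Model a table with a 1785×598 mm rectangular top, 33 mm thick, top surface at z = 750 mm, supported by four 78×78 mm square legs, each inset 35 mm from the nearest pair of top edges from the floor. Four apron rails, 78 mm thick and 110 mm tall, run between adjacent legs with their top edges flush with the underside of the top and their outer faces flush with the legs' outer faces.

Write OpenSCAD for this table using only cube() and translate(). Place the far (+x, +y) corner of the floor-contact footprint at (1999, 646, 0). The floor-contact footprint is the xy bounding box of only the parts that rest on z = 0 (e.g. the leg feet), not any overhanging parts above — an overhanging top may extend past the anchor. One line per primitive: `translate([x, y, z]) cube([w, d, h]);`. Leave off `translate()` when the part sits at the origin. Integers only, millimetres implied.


translate([249, 83, 717]) cube([1785, 598, 33]);
translate([284, 118, 0]) cube([78, 78, 717]);
translate([1921, 118, 0]) cube([78, 78, 717]);
translate([284, 568, 0]) cube([78, 78, 717]);
translate([1921, 568, 0]) cube([78, 78, 717]);
translate([362, 118, 607]) cube([1559, 78, 110]);
translate([362, 568, 607]) cube([1559, 78, 110]);
translate([284, 196, 607]) cube([78, 372, 110]);
translate([1921, 196, 607]) cube([78, 372, 110]);


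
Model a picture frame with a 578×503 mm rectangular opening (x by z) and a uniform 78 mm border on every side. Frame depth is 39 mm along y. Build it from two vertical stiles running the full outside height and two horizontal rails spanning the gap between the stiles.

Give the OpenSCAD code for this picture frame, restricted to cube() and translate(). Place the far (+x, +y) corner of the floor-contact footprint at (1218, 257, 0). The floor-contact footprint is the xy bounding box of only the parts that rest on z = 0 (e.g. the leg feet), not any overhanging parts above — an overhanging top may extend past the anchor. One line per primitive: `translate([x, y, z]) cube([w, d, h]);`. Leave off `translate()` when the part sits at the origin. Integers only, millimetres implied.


translate([484, 218, 0]) cube([78, 39, 659]);
translate([1140, 218, 0]) cube([78, 39, 659]);
translate([562, 218, 0]) cube([578, 39, 78]);
translate([562, 218, 581]) cube([578, 39, 78]);


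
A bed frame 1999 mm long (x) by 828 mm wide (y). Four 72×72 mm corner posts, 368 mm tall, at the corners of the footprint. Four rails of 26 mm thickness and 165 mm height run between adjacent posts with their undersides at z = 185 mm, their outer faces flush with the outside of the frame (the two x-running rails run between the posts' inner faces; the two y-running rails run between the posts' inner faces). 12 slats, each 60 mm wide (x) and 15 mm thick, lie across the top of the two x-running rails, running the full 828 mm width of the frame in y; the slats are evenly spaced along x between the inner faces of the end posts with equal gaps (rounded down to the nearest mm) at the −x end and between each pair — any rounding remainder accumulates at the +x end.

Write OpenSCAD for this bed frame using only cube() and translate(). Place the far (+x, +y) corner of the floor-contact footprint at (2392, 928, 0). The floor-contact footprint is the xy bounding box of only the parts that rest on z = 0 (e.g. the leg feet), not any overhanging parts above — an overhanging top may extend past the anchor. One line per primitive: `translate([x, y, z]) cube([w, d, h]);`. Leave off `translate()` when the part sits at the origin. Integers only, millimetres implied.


// slat z = rail_z + rail_h = 185 + 165 = 350
// slat gap = ⌊(1855 − 12·60) / 13⌋ = 87
translate([393, 100, 0]) cube([72, 72, 368]);
translate([393, 856, 0]) cube([72, 72, 368]);
translate([2320, 100, 0]) cube([72, 72, 368]);
translate([2320, 856, 0]) cube([72, 72, 368]);
translate([465, 100, 185]) cube([1855, 26, 165]);
translate([465, 902, 185]) cube([1855, 26, 165]);
translate([393, 172, 185]) cube([26, 684, 165]);
translate([2366, 172, 185]) cube([26, 684, 165]);
translate([552, 100, 350]) cube([60, 828, 15]);
translate([699, 100, 350]) cube([60, 828, 15]);
translate([846, 100, 350]) cube([60, 828, 15]);
translate([993, 100, 350]) cube([60, 828, 15]);
translate([1140, 100, 350]) cube([60, 828, 15]);
translate([1287, 100, 350]) cube([60, 828, 15]);
translate([1434, 100, 350]) cube([60, 828, 15]);
translate([1581, 100, 350]) cube([60, 828, 15]);
translate([1728, 100, 350]) cube([60, 828, 15]);
translate([1875, 100, 350]) cube([60, 828, 15]);
translate([2022, 100, 350]) cube([60, 828, 15]);
translate([2169, 100, 350]) cube([60, 828, 15]);


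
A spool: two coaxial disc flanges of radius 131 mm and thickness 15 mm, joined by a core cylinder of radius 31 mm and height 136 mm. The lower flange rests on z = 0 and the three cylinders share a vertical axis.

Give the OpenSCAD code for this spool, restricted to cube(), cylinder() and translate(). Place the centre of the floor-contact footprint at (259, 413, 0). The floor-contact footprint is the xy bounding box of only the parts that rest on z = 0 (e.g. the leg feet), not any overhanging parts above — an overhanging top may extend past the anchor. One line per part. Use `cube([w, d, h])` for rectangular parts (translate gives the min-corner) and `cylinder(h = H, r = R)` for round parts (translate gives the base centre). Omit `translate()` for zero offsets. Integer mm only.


translate([259, 413, 0]) cylinder(h = 15, r = 131);
translate([259, 413, 15]) cylinder(h = 136, r = 31);
translate([259, 413, 151]) cylinder(h = 15, r = 131);


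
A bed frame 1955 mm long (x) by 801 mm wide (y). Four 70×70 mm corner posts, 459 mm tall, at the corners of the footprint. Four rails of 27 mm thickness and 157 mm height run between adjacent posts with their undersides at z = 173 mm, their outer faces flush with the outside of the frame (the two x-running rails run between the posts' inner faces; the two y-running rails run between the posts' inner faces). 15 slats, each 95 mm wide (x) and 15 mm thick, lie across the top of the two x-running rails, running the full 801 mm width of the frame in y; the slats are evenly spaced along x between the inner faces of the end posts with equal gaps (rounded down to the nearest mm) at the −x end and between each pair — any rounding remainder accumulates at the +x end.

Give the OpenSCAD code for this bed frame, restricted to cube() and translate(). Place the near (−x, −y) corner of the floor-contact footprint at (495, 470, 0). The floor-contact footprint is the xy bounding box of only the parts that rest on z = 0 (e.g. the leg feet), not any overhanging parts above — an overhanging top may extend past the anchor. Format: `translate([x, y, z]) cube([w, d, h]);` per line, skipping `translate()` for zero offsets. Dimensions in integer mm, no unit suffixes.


translate([495, 470, 0]) cube([70, 70, 459]);
translate([495, 1201, 0]) cube([70, 70, 459]);
translate([2380, 470, 0]) cube([70, 70, 459]);
translate([2380, 1201, 0]) cube([70, 70, 459]);
translate([565, 470, 173]) cube([1815, 27, 157]);
translate([565, 1244, 173]) cube([1815, 27, 157]);
translate([495, 540, 173]) cube([27, 661, 157]);
translate([2423, 540, 173]) cube([27, 661, 157]);
translate([589, 470, 330]) cube([95, 801, 15]);
translate([708, 470, 330]) cube([95, 801, 15]);
translate([827, 470, 330]) cube([95, 801, 15]);
translate([946, 470, 330]) cube([95, 801, 15]);
translate([1065, 470, 330]) cube([95, 801, 15]);
translate([1184, 470, 330]) cube([95, 801, 15]);
translate([1303, 470, 330]) cube([95, 801, 15]);
translate([1422, 470, 330]) cube([95, 801, 15]);
translate([1541, 470, 330]) cube([95, 801, 15]);
translate([1660, 470, 330]) cube([95, 801, 15]);
translate([1779, 470, 330]) cube([95, 801, 15]);
translate([1898, 470, 330]) cube([95, 801, 15]);
translate([2017, 470, 330]) cube([95, 801, 15]);
translate([2136, 470, 330]) cube([95, 801, 15]);
translate([2255, 470, 330]) cube([95, 801, 15]);


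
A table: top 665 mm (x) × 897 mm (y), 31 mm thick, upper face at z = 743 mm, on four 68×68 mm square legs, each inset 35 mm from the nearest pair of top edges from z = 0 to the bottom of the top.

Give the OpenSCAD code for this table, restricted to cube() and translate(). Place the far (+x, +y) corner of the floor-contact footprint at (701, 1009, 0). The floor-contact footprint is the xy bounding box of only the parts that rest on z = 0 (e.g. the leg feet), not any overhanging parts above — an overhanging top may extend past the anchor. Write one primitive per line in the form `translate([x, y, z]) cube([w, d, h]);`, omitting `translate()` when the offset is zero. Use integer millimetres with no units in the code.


translate([71, 147, 712]) cube([665, 897, 31]);
translate([106, 182, 0]) cube([68, 68, 712]);
translate([633, 182, 0]) cube([68, 68, 712]);
translate([106, 941, 0]) cube([68, 68, 712]);
translate([633, 941, 0]) cube([68, 68, 712]);


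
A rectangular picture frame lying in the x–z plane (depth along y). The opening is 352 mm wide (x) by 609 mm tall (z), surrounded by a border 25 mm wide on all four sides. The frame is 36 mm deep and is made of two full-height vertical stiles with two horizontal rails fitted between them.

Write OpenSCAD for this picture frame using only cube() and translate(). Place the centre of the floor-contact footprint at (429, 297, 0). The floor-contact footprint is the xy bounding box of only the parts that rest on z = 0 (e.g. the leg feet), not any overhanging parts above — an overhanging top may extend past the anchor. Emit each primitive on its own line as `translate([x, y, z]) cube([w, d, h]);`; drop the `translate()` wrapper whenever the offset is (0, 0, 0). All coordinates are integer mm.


translate([228, 279, 0]) cube([25, 36, 659]);
translate([605, 279, 0]) cube([25, 36, 659]);
translate([253, 279, 0]) cube([352, 36, 25]);
translate([253, 279, 634]) cube([352, 36, 25]);


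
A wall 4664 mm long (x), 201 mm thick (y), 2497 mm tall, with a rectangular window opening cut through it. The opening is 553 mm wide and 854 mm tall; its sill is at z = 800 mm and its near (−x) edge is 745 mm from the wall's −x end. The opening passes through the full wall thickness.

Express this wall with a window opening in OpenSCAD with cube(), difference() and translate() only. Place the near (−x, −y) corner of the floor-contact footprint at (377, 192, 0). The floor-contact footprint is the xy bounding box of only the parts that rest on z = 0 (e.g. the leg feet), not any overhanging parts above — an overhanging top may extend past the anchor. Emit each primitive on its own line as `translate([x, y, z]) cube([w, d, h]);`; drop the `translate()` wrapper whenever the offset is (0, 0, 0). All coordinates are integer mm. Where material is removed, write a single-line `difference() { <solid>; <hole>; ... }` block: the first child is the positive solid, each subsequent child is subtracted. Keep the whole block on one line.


difference() { translate([377, 192, 0]) cube([4664, 201, 2497]); translate([1122, 192, 800]) cube([553, 201, 854]); }


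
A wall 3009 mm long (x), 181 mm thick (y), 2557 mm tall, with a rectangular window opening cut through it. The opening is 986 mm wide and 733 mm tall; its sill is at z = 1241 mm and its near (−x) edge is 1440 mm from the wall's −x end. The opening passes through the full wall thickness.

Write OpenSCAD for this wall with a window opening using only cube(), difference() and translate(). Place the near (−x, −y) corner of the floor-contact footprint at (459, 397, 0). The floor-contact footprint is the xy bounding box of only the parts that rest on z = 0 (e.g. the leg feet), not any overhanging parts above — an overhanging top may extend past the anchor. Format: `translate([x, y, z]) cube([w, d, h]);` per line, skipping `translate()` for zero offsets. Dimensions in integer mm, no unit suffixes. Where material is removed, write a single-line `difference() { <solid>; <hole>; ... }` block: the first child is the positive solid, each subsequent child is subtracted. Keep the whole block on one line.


difference() { translate([459, 397, 0]) cube([3009, 181, 2557]); translate([1899, 397, 1241]) cube([986, 181, 733]); }


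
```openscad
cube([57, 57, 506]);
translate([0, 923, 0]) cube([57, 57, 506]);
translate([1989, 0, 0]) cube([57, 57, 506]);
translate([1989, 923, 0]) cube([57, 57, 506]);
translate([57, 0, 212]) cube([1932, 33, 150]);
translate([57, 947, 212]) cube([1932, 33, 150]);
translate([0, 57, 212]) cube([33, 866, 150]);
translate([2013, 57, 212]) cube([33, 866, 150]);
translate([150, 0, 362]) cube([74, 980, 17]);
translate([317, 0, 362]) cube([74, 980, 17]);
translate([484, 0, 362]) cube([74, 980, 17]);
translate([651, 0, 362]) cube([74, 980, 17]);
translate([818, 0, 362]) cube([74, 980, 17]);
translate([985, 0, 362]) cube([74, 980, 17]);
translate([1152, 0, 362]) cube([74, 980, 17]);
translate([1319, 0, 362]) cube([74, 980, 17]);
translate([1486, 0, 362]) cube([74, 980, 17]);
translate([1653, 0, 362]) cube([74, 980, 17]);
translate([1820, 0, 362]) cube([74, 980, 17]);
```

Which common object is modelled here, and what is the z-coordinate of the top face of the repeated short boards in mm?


A bed frame. The slat-top height is 379 mm.

Four posts, four rails, and a row of slats — a bed frame. Slats sit on the rails at z = 212 + 150 = 362; with slat thickness 17, the top is 379 mm.


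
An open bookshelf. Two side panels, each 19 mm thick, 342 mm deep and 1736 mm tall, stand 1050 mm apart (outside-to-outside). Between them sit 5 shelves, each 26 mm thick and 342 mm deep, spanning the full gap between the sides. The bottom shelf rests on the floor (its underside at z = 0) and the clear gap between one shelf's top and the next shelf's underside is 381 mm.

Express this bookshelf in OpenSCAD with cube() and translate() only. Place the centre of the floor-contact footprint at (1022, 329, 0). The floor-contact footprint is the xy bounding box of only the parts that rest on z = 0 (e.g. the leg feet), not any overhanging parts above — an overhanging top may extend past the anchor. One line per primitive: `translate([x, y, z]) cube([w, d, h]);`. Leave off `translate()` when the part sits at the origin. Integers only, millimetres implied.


translate([497, 158, 0]) cube([19, 342, 1736]);
translate([1528, 158, 0]) cube([19, 342, 1736]);
translate([516, 158, 0]) cube([1012, 342, 26]);
translate([516, 158, 407]) cube([1012, 342, 26]);
translate([516, 158, 814]) cube([1012, 342, 26]);
translate([516, 158, 1221]) cube([1012, 342, 26]);
translate([516, 158, 1628]) cube([1012, 342, 26]);


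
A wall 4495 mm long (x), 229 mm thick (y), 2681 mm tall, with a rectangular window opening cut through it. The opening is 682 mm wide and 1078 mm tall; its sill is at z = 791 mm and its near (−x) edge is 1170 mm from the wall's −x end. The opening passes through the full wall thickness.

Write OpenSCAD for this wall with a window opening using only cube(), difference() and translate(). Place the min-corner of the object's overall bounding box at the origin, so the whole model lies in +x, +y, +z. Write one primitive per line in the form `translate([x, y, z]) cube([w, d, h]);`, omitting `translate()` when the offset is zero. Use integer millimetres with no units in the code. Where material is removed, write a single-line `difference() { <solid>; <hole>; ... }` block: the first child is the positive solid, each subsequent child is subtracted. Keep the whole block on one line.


difference() { cube([4495, 229, 2681]); translate([1170, 0, 791]) cube([682, 229, 1078]); }


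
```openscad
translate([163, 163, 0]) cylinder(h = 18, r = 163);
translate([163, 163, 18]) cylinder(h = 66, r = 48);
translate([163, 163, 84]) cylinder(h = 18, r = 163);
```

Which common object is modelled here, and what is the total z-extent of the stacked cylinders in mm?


A spool. The overall height is 102 mm.

Three coaxial cylinders, large–small–large — a spool. Two 18 mm flanges and a 66 mm core give 18 + 66 + 18 = 102 mm.


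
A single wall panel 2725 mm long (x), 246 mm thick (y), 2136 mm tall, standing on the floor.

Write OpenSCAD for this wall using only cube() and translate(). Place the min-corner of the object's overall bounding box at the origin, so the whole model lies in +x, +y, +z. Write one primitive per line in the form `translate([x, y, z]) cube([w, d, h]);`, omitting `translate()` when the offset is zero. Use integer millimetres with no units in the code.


cube([2725, 246, 2136]);


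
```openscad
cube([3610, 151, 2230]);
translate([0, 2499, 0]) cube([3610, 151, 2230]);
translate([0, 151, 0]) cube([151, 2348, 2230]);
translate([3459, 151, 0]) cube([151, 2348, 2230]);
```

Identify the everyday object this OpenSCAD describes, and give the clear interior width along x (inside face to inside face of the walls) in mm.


A house (or room) frame. The interior width is 3308 mm.

Four 2230 mm walls enclosing a rectangle with no floor or roof — a room or house frame. Outside width is 3610 mm and wall thickness is 151 mm, so the interior width is 3610 − 2 × 151 = 3308 mm.


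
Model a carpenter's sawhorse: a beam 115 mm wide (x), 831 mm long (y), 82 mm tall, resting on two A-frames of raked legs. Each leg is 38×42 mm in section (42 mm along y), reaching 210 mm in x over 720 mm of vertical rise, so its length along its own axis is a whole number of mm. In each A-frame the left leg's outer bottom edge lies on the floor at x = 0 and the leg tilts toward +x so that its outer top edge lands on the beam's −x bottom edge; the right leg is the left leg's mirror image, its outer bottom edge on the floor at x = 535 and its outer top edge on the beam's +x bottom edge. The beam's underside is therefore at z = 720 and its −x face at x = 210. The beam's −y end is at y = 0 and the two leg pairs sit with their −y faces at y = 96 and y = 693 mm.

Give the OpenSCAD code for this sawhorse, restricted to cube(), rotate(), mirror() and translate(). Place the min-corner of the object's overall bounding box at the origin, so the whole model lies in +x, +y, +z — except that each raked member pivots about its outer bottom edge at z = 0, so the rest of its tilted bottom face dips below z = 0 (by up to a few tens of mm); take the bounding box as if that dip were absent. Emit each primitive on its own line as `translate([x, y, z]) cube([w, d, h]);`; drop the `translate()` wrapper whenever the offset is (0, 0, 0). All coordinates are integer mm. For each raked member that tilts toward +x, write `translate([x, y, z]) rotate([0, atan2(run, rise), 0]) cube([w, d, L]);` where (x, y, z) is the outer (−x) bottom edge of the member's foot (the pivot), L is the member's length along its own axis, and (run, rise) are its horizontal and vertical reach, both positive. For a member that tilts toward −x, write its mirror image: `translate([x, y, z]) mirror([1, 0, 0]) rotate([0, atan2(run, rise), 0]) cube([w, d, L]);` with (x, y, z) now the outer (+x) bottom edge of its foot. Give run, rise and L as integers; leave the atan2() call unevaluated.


translate([210, 0, 720]) cube([115, 831, 82]);
translate([0, 96, 0]) rotate([0, atan2(210, 720), 0]) cube([38, 42, 750]);
translate([535, 96, 0]) mirror([1, 0, 0]) rotate([0, atan2(210, 720), 0]) cube([38, 42, 750]);
translate([0, 693, 0]) rotate([0, atan2(210, 720), 0]) cube([38, 42, 750]);
translate([535, 693, 0]) mirror([1, 0, 0]) rotate([0, atan2(210, 720), 0]) cube([38, 42, 750]);


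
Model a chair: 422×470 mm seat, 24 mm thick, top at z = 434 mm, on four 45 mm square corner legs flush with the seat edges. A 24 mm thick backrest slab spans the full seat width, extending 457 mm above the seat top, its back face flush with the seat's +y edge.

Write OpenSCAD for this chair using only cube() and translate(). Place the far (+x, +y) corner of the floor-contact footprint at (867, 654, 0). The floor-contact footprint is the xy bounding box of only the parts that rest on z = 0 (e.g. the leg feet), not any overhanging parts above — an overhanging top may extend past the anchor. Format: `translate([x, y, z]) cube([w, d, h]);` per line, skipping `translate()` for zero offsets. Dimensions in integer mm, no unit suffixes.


// leg_h = 434 - 24 = 410
translate([445, 184, 410]) cube([422, 470, 24]);
translate([445, 184, 0]) cube([45, 45, 410]);
translate([822, 184, 0]) cube([45, 45, 410]);
translate([445, 609, 0]) cube([45, 45, 410]);
translate([822, 609, 0]) cube([45, 45, 410]);
translate([445, 630, 434]) cube([422, 24, 457]);


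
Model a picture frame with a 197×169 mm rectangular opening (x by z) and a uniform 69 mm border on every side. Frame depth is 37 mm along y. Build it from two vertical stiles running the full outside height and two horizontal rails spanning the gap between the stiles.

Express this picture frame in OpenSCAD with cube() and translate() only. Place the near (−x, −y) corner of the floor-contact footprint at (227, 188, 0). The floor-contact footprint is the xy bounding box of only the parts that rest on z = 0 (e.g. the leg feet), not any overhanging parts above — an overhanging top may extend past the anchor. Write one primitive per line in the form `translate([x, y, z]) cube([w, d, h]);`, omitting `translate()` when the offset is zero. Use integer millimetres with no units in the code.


translate([227, 188, 0]) cube([69, 37, 307]);
translate([493, 188, 0]) cube([69, 37, 307]);
translate([296, 188, 0]) cube([197, 37, 69]);
translate([296, 188, 238]) cube([197, 37, 69]);


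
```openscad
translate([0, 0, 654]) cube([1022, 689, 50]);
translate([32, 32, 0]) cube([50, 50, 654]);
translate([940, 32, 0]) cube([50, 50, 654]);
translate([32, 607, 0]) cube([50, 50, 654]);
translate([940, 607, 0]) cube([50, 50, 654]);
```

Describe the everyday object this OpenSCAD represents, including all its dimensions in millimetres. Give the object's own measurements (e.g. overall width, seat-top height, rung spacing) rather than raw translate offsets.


A rectangular dining table. The top is 1022×689×50 mm with its upper surface at z = 704 mm. It stands on four 50×50 mm square legs, each inset 32 mm from the nearest pair of top edges, running from the floor to the underside of the top.


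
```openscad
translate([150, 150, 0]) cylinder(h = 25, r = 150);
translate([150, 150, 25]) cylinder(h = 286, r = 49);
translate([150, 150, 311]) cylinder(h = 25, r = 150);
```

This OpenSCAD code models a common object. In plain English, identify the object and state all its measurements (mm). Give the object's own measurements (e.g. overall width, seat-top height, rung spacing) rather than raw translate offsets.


A spool: two coaxial disc flanges of radius 150 mm and thickness 25 mm, joined by a core cylinder of radius 49 mm and height 286 mm. The lower flange rests on z = 0 and the three cylinders share a vertical axis.


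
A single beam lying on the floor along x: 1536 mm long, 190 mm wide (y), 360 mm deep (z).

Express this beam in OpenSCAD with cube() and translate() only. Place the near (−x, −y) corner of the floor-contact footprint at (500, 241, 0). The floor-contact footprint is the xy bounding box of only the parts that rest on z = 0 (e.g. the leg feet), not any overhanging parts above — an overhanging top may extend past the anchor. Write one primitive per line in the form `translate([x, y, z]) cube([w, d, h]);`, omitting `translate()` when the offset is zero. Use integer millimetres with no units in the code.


translate([500, 241, 0]) cube([1536, 190, 360]);


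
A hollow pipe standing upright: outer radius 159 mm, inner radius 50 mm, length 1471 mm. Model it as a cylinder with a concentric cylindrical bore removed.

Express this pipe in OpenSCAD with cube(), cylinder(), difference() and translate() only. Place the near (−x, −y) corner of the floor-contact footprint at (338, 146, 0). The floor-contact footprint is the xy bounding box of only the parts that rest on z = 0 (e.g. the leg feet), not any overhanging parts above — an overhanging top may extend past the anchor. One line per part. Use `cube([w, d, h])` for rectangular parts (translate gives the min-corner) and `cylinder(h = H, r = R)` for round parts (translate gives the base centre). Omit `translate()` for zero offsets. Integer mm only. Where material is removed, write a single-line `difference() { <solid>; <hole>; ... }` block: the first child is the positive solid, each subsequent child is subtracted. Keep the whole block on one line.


difference() { translate([497, 305, 0]) cylinder(h = 1471, r = 159); translate([497, 305, 0]) cylinder(h = 1471, r = 50); }


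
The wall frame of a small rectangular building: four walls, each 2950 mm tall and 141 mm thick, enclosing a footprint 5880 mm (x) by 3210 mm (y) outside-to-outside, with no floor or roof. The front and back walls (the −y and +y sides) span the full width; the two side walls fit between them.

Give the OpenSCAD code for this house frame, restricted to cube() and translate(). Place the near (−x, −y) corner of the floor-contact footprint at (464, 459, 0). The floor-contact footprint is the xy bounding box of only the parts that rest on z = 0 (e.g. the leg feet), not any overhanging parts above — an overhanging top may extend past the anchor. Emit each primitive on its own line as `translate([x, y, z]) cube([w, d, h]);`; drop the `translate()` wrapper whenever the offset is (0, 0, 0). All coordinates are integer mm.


translate([464, 459, 0]) cube([5880, 141, 2950]);
translate([464, 3528, 0]) cube([5880, 141, 2950]);
translate([464, 600, 0]) cube([141, 2928, 2950]);
translate([6203, 600, 0]) cube([141, 2928, 2950]);


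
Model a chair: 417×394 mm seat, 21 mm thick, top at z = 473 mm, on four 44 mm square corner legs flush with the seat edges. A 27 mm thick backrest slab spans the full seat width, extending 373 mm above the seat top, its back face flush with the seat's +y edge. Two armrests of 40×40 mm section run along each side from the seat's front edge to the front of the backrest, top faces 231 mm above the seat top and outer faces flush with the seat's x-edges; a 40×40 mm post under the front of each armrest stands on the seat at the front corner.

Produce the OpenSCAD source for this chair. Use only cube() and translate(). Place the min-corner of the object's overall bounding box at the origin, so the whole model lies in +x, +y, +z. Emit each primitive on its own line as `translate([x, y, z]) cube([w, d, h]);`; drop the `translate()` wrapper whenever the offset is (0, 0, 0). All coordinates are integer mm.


// leg_h = 473 - 21 = 452
// arm post h = 231 - 40 = 191
translate([0, 0, 452]) cube([417, 394, 21]);
cube([44, 44, 452]);
translate([373, 0, 0]) cube([44, 44, 452]);
translate([0, 350, 0]) cube([44, 44, 452]);
translate([373, 350, 0]) cube([44, 44, 452]);
translate([0, 367, 473]) cube([417, 27, 373]);
translate([0, 0, 664]) cube([40, 367, 40]);
translate([377, 0, 664]) cube([40, 367, 40]);
translate([0, 0, 473]) cube([40, 40, 191]);
translate([377, 0, 473]) cube([40, 40, 191]);


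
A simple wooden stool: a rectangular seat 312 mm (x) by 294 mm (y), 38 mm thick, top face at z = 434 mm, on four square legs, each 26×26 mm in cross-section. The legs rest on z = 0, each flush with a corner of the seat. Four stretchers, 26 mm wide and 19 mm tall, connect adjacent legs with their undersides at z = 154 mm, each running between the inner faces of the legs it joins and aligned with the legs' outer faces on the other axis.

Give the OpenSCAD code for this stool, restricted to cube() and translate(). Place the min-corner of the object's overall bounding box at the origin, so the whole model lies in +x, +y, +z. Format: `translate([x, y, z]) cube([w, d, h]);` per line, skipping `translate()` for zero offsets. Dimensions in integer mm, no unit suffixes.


// leg_h = 434 - 38 = 396
// stretcher span = 312 - 2*26 = 260
translate([0, 0, 396]) cube([312, 294, 38]);
cube([26, 26, 396]);
translate([286, 0, 0]) cube([26, 26, 396]);
translate([0, 268, 0]) cube([26, 26, 396]);
translate([286, 268, 0]) cube([26, 26, 396]);
translate([26, 0, 154]) cube([260, 26, 19]);
translate([26, 268, 154]) cube([260, 26, 19]);
translate([0, 26, 154]) cube([26, 242, 19]);
translate([286, 26, 154]) cube([26, 242, 19]);


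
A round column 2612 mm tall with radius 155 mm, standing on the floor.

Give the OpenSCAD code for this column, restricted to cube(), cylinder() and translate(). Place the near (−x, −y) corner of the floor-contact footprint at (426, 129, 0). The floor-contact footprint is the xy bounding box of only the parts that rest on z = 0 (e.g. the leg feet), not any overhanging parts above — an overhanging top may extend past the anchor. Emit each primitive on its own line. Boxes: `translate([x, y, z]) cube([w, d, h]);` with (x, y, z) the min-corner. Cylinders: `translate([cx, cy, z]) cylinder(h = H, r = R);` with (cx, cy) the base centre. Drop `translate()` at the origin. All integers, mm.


translate([581, 284, 0]) cylinder(h = 2612, r = 155);


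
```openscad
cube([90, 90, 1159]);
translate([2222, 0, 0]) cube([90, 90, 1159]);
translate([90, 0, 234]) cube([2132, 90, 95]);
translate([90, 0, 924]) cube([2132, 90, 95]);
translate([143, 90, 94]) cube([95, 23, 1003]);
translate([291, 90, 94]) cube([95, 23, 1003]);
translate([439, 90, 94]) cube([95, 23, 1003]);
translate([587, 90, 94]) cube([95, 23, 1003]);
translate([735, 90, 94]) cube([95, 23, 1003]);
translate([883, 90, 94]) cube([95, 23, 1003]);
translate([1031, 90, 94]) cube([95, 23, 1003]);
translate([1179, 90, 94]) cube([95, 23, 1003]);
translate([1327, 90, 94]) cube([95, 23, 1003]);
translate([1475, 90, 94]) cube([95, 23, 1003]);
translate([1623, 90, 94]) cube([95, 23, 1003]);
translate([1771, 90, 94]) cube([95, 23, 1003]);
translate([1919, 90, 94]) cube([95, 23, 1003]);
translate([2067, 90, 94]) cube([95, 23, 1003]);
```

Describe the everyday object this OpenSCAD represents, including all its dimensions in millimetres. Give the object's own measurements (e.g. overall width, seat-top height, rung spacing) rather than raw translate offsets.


A fence section. Two 90×90 mm posts, 1159 mm tall, stand on the floor with a clear span of 2132 mm between their inner faces. Two horizontal rails of 90×95 mm section span the gap between the posts with their undersides at z = 234 mm and z = 924 mm, flush with the posts' −y face. 14 pickets, each 95 mm wide, 23 mm thick and 1003 mm tall, are fixed to the +y face of the rails with their bottoms at z = 94 mm, spaced across the span with a 53 mm gap after the −x post and between neighbouring pickets, with 60 mm left before the +x post.


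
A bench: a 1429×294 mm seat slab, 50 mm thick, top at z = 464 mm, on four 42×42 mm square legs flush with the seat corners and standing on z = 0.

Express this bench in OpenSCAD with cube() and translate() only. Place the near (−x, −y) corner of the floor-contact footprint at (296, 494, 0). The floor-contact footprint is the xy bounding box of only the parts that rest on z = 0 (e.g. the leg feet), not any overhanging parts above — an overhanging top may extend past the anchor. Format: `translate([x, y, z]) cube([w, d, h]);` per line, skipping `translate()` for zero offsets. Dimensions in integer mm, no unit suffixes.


translate([296, 494, 414]) cube([1429, 294, 50]);
translate([296, 494, 0]) cube([42, 42, 414]);
translate([296, 746, 0]) cube([42, 42, 414]);
translate([1683, 494, 0]) cube([42, 42, 414]);
translate([1683, 746, 0]) cube([42, 42, 414]);


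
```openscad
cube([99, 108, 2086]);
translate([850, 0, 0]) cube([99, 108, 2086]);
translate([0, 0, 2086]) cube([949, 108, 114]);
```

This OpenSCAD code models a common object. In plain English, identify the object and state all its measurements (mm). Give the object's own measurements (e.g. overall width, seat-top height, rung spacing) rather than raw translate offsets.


A door frame. The clear opening is 751 mm wide and 2086 mm high. Two 99 mm wide jambs, 108 mm deep, stand either side of the opening from the floor to the top of the opening. A 114 mm thick head sits across the top of both jambs, spanning the full outside width of the frame.


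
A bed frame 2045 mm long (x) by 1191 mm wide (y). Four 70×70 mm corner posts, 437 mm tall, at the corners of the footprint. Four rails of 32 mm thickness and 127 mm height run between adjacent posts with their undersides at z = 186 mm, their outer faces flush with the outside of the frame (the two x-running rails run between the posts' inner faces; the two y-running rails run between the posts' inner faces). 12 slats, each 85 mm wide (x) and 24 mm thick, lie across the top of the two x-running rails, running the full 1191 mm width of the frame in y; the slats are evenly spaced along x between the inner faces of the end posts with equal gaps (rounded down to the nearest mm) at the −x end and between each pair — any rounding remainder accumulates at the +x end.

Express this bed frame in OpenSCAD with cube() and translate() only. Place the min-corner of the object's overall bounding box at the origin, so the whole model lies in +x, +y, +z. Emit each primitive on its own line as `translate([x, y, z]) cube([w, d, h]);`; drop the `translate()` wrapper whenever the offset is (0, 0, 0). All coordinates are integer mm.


cube([70, 70, 437]);
translate([0, 1121, 0]) cube([70, 70, 437]);
translate([1975, 0, 0]) cube([70, 70, 437]);
translate([1975, 1121, 0]) cube([70, 70, 437]);
translate([70, 0, 186]) cube([1905, 32, 127]);
translate([70, 1159, 186]) cube([1905, 32, 127]);
translate([0, 70, 186]) cube([32, 1051, 127]);
translate([2013, 70, 186]) cube([32, 1051, 127]);
translate([138, 0, 313]) cube([85, 1191, 24]);
translate([291, 0, 313]) cube([85, 1191, 24]);
translate([444, 0, 313]) cube([85, 1191, 24]);
translate([597, 0, 313]) cube([85, 1191, 24]);
translate([750, 0, 313]) cube([85, 1191, 24]);
translate([903, 0, 313]) cube([85, 1191, 24]);
translate([1056, 0, 313]) cube([85, 1191, 24]);
translate([1209, 0, 313]) cube([85, 1191, 24]);
translate([1362, 0, 313]) cube([85, 1191, 24]);
translate([1515, 0, 313]) cube([85, 1191, 24]);
translate([1668, 0, 313]) cube([85, 1191, 24]);
translate([1821, 0, 313]) cube([85, 1191, 24]);


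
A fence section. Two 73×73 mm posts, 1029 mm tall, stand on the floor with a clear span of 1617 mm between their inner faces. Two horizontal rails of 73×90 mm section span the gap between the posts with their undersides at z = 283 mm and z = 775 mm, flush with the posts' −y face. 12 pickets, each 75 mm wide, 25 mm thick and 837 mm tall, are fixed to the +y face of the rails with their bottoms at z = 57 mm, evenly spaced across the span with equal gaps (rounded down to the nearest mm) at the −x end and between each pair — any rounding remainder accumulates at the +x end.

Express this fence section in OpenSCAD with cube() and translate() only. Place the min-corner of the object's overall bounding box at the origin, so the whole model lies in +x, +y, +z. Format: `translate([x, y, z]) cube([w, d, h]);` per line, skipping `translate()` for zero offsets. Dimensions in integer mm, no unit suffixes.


cube([73, 73, 1029]);
translate([1690, 0, 0]) cube([73, 73, 1029]);
translate([73, 0, 283]) cube([1617, 73, 90]);
translate([73, 0, 775]) cube([1617, 73, 90]);
translate([128, 73, 57]) cube([75, 25, 837]);
translate([258, 73, 57]) cube([75, 25, 837]);
translate([388, 73, 57]) cube([75, 25, 837]);
translate([518, 73, 57]) cube([75, 25, 837]);
translate([648, 73, 57]) cube([75, 25, 837]);
translate([778, 73, 57]) cube([75, 25, 837]);
translate([908, 73, 57]) cube([75, 25, 837]);
translate([1038, 73, 57]) cube([75, 25, 837]);
translate([1168, 73, 57]) cube([75, 25, 837]);
translate([1298, 73, 57]) cube([75, 25, 837]);
translate([1428, 73, 57]) cube([75, 25, 837]);
translate([1558, 73, 57]) cube([75, 25, 837]);


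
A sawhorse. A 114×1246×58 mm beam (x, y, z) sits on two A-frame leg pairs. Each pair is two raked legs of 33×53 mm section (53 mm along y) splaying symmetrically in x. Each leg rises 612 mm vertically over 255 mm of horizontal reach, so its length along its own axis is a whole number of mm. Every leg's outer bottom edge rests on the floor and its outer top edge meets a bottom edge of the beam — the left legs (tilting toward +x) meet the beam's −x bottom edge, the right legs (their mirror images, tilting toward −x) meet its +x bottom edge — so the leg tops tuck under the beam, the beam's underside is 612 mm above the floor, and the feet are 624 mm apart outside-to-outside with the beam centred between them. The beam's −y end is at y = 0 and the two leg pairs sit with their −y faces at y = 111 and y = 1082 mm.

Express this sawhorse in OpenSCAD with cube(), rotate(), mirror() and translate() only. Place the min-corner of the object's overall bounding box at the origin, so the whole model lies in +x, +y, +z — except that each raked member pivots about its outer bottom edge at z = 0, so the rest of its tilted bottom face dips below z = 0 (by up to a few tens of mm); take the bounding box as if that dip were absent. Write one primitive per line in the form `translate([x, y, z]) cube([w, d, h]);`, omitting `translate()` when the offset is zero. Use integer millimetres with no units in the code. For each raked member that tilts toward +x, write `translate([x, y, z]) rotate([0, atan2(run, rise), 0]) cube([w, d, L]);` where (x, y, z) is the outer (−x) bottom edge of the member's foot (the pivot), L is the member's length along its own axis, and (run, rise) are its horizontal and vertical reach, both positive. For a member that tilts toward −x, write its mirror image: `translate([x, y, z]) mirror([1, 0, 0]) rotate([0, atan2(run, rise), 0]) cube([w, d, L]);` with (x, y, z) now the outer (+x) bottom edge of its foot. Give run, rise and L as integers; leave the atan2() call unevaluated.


translate([255, 0, 612]) cube([114, 1246, 58]);
translate([0, 111, 0]) rotate([0, atan2(255, 612), 0]) cube([33, 53, 663]);
translate([624, 111, 0]) mirror([1, 0, 0]) rotate([0, atan2(255, 612), 0]) cube([33, 53, 663]);
translate([0, 1082, 0]) rotate([0, atan2(255, 612), 0]) cube([33, 53, 663]);
translate([624, 1082, 0]) mirror([1, 0, 0]) rotate([0, atan2(255, 612), 0]) cube([33, 53, 663]);
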